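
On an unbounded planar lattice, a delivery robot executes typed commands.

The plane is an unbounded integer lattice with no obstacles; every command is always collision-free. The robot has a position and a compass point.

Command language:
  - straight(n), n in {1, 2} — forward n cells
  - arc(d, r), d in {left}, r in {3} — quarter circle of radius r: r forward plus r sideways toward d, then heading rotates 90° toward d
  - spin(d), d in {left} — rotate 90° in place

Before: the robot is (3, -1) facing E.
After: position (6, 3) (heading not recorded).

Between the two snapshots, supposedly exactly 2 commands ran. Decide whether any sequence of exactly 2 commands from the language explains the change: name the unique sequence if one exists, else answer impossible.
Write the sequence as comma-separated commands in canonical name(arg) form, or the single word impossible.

arc(left, 3), straight(1)

key: order matters: swapping arc(left, 3) and straight(1) lands elsewhere
begin: (3, -1) facing E
t=1 arc(left, 3) ⇒ (6, 2) facing N
t=2 straight(1) ⇒ (6, 3) facing N
all 16 alternatives checked — unique.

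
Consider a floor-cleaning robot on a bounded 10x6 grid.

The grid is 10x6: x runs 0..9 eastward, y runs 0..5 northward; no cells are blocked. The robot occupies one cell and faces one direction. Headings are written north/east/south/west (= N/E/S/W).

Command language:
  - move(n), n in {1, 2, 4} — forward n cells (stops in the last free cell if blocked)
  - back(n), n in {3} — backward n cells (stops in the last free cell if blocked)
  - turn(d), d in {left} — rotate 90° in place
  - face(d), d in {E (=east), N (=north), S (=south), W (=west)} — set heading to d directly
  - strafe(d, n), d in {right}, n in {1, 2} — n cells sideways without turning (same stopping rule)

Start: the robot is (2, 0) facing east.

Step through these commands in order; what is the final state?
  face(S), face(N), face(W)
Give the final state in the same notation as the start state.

start: (2, 0) facing east
t=1 face(S) ⇒ (2, 0) facing south
t=2 face(N) ⇒ (2, 0) facing north
t=3 face(W) ⇒ (2, 0) facing west

(2, 0) facing west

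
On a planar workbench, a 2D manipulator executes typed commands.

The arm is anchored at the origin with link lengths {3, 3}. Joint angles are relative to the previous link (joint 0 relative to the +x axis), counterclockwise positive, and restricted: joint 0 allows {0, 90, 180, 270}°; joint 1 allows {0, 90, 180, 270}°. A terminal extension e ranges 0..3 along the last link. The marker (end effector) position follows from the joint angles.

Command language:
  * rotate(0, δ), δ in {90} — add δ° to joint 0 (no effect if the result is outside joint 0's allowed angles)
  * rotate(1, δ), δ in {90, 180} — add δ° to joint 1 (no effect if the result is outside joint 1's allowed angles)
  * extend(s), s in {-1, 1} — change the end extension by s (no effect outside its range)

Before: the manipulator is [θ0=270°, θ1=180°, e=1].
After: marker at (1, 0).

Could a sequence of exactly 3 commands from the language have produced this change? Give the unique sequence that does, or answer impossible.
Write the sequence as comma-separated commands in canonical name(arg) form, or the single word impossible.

initial: [θ0=270°, θ1=180°, e=1]
t=1 rotate(0, 90) ⇒ [θ0=0°, θ1=180°, e=1]
t=2 rotate(0, 90) ⇒ [θ0=90°, θ1=180°, e=1]
t=3 rotate(0, 90) ⇒ [θ0=180°, θ1=180°, e=1]
no rival 3-sequence matches.

rotate(0, 90), rotate(0, 90), rotate(0, 90)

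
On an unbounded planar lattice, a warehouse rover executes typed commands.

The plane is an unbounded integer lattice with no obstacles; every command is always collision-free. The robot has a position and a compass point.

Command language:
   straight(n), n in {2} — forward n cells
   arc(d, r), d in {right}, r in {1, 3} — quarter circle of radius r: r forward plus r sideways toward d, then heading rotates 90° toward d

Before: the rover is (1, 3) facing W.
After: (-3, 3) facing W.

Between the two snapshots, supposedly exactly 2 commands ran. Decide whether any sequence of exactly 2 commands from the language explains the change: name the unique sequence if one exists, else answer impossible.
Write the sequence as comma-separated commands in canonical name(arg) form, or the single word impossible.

straight(2), straight(2)

key: heading stays W — no command in the sequence turns
begin: (1, 3) facing W
[1] after straight(2): (-1, 3) facing W
[2] after straight(2): (-3, 3) facing W
no rival 2-sequence matches.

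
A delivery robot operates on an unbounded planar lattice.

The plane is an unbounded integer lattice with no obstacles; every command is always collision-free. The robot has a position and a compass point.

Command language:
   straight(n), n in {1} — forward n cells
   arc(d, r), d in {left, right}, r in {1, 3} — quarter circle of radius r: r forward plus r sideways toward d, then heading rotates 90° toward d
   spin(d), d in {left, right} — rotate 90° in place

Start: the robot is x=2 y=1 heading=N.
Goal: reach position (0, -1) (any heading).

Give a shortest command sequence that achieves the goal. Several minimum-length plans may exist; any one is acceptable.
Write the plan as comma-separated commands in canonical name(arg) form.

start: x=2 y=1 heading=N
1. spin(left) → x=2 y=1 heading=W
2. arc(left, 1) → x=1 y=0 heading=S
3. arc(right, 1) → x=0 y=-1 heading=W
nothing shorter than 3 reaches the goal.

spin(left), arc(left, 1), arc(right, 1)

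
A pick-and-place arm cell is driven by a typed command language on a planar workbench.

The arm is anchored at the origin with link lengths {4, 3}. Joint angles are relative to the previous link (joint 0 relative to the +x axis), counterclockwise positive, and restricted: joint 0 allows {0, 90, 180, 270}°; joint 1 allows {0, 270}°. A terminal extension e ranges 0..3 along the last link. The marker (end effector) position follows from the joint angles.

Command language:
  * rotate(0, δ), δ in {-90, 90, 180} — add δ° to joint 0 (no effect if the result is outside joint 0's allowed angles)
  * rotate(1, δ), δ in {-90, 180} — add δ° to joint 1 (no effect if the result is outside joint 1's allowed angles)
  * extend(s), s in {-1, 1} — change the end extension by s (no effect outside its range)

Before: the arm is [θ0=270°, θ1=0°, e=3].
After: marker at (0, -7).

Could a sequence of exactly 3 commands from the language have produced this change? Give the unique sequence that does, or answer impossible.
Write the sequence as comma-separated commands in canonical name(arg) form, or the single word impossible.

initial: [θ0=270°, θ1=0°, e=3]
step 1 (extend(-1)): [θ0=270°, θ1=0°, e=2]
step 2 (extend(-1)): [θ0=270°, θ1=0°, e=1]
step 3 (extend(-1)): [θ0=270°, θ1=0°, e=0]
uniquely the one of 343 3-step routes that fits.

extend(-1), extend(-1), extend(-1)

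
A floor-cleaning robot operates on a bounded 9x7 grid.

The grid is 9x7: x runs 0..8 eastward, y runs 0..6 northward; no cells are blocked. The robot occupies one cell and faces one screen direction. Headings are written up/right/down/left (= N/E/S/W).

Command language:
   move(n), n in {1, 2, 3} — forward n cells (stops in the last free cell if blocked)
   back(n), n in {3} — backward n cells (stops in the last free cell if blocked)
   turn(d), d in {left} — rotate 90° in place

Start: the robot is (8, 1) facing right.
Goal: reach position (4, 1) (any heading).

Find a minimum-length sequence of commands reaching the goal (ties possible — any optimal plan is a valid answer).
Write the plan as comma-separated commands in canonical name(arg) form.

from: (8, 1) facing right
t=1 back(3) ⇒ (5, 1) facing right
t=2 move(2) ⇒ (7, 1) facing right
t=3 back(3) ⇒ (4, 1) facing right
shorter routes all fall short; 3 is best.

back(3), move(2), back(3)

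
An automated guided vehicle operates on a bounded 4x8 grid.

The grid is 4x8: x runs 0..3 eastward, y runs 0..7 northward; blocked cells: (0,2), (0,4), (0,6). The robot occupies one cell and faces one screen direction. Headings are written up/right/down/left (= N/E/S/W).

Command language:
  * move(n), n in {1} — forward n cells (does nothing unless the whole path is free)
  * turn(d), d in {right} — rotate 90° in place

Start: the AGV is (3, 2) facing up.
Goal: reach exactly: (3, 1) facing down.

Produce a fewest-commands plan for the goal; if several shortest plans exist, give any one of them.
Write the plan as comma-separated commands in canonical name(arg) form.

t0: (3, 2) facing up
1. turn(right) → (3, 2) facing right
2. turn(right) → (3, 2) facing down
3. move(1) → (3, 1) facing down
nothing shorter than 3 reaches the goal.

turn(right), turn(right), move(1)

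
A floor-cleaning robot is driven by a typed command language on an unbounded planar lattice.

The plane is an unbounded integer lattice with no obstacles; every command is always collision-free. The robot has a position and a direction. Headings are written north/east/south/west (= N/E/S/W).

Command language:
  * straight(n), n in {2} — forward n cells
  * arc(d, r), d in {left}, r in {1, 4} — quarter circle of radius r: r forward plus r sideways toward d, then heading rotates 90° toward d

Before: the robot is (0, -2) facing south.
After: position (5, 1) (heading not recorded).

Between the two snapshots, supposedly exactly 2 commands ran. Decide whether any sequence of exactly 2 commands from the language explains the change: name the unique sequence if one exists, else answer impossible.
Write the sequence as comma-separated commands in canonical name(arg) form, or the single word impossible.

arc(left, 1), arc(left, 4)

key: order matters: swapping arc(left, 1) and arc(left, 4) lands elsewhere
from: (0, -2) facing south
step 1 (arc(left, 1)): (1, -3) facing east
step 2 (arc(left, 4)): (5, 1) facing north
all 9 alternatives checked — unique.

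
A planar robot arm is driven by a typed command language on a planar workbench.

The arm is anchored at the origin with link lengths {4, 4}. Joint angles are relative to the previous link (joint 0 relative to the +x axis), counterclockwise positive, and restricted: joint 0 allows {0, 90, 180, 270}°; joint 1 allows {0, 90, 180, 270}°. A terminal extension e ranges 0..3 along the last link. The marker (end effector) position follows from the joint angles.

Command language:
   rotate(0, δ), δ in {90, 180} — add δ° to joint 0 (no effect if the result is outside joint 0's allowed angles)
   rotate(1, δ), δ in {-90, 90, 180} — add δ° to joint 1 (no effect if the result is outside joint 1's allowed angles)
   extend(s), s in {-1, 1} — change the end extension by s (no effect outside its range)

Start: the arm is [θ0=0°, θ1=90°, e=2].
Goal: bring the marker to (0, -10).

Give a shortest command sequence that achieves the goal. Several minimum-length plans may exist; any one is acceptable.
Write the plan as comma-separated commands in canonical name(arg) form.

rotate(0, 90), rotate(1, -90), rotate(0, 180)

initial: [θ0=0°, θ1=90°, e=2]
step 1 (rotate(0, 90)): [θ0=90°, θ1=90°, e=2]
step 2 (rotate(1, -90)): [θ0=90°, θ1=0°, e=2]
step 3 (rotate(0, 180)): [θ0=270°, θ1=0°, e=2]
no 2-step plan works, so 3 is optimal.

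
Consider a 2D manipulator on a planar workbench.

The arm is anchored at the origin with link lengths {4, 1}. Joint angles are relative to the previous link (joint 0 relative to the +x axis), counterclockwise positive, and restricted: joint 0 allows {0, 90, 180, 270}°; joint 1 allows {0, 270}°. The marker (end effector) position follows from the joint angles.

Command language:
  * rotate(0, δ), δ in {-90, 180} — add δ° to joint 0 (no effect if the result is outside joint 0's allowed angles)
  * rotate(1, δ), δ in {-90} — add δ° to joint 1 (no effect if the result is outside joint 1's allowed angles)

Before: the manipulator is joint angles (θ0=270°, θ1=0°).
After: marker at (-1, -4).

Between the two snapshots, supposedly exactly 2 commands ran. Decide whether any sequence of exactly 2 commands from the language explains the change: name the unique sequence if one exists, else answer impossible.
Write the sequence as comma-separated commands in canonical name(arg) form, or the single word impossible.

rotate(1, -90), rotate(1, -90)

start: joint angles (θ0=270°, θ1=0°)
t=1 rotate(1, -90) ⇒ joint angles (θ0=270°, θ1=270°)
t=2 rotate(1, -90) ⇒ joint angles (θ0=270°, θ1=270°)
no other 2-command option fits: unique.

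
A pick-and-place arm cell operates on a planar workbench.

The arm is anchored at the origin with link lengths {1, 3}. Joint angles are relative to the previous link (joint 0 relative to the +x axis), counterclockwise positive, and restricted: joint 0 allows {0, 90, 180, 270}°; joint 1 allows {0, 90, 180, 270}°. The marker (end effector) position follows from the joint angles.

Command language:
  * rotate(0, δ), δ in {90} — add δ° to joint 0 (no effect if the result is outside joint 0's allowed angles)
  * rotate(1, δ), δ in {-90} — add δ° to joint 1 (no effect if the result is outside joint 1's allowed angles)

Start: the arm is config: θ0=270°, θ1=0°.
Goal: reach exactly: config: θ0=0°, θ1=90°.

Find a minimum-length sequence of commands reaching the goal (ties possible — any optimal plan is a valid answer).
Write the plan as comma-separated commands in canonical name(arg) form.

rotate(1, -90), rotate(1, -90), rotate(1, -90), rotate(0, 90)

initial: config: θ0=270°, θ1=0°
step 1 (rotate(1, -90)): config: θ0=270°, θ1=270°
step 2 (rotate(1, -90)): config: θ0=270°, θ1=180°
step 3 (rotate(1, -90)): config: θ0=270°, θ1=90°
step 4 (rotate(0, 90)): config: θ0=0°, θ1=90°
no 3-step plan works, so 4 is optimal.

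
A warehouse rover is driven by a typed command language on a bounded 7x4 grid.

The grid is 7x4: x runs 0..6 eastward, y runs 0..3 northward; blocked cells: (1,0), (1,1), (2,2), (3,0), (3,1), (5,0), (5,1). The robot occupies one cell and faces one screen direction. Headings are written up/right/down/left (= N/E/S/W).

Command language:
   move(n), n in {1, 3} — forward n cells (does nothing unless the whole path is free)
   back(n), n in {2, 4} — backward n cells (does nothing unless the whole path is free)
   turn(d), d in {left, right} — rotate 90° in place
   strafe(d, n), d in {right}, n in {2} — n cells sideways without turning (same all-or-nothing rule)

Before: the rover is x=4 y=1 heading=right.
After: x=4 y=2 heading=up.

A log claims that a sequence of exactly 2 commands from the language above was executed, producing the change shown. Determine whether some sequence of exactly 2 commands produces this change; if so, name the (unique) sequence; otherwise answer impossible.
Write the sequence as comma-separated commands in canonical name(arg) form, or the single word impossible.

turn(left), move(1)

key: position moved to (4,2) AND the heading swung to N — translation plus rotation needed
initial: x=4 y=1 heading=right
1. turn(left) → x=4 y=1 heading=up
2. move(1) → x=4 y=2 heading=up
no rival 2-sequence matches.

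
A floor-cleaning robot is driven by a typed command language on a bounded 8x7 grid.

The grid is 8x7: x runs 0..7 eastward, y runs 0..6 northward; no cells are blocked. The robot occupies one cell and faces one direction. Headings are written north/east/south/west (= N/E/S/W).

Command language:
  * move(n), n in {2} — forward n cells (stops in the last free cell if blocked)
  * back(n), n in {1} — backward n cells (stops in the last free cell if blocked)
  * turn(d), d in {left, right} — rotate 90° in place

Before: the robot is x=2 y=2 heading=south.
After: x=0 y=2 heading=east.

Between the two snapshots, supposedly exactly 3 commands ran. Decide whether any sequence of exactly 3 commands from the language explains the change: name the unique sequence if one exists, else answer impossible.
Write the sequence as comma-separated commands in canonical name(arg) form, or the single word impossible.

key: order matters: swapping turn(left) and back(1) lands elsewhere
t0: x=2 y=2 heading=south
[1] after turn(left): x=2 y=2 heading=east
[2] after back(1): x=1 y=2 heading=east
[3] after back(1): x=0 y=2 heading=east
uniquely the one of 64 3-step routes that fits.

turn(left), back(1), back(1)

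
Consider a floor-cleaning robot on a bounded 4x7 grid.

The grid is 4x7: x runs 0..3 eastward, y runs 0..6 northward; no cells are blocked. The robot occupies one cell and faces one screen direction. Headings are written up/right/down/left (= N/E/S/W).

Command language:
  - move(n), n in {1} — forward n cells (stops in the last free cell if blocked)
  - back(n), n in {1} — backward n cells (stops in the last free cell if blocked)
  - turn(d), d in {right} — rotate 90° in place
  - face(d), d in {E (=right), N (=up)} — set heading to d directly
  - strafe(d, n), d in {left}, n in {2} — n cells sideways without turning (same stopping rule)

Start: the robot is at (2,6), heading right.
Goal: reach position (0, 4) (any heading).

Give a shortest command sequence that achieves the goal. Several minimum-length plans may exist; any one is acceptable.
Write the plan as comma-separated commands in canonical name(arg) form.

face(N), back(1), back(1), strafe(left, 2)

start: at (2,6), heading right
t=1 face(N) ⇒ at (2,6), heading up
t=2 back(1) ⇒ at (2,5), heading up
t=3 back(1) ⇒ at (2,4), heading up
t=4 strafe(left, 2) ⇒ at (0,4), heading up
minimal: 4 command(s), checked below 4.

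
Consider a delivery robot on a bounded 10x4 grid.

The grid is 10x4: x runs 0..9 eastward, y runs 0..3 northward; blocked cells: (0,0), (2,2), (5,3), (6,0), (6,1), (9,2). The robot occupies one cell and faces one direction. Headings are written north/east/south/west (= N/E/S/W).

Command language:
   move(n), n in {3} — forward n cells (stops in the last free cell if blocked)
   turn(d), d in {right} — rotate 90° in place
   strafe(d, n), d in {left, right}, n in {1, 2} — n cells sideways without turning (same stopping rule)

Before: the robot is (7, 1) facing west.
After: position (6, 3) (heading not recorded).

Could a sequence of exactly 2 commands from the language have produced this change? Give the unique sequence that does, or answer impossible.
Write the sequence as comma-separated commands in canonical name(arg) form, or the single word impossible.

strafe(right, 2), move(3)

key: move(3) is stopped early by the blocked cell at (5,3)
start: (7, 1) facing west
1. strafe(right, 2) → (7, 3) facing west
2. move(3) → (6, 3) facing west
uniquely the one of 36 2-step routes that fits.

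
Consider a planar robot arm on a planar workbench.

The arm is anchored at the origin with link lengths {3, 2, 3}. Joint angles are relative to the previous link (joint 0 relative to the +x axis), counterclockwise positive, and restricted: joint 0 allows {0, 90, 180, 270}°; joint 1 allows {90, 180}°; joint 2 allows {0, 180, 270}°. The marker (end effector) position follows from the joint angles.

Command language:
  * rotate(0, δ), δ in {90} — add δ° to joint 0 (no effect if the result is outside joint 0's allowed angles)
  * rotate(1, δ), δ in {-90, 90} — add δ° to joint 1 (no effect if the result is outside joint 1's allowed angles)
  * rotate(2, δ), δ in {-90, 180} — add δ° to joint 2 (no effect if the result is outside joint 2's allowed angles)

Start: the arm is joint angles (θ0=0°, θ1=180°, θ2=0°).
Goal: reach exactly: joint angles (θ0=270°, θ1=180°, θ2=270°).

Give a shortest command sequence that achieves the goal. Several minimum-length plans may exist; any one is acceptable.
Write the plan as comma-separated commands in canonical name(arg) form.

start: joint angles (θ0=0°, θ1=180°, θ2=0°)
t=1 rotate(0, 90) ⇒ joint angles (θ0=90°, θ1=180°, θ2=0°)
t=2 rotate(0, 90) ⇒ joint angles (θ0=180°, θ1=180°, θ2=0°)
t=3 rotate(0, 90) ⇒ joint angles (θ0=270°, θ1=180°, θ2=0°)
t=4 rotate(2, -90) ⇒ joint angles (θ0=270°, θ1=180°, θ2=270°)
no 3-step plan works, so 4 is optimal.

rotate(0, 90), rotate(0, 90), rotate(0, 90), rotate(2, -90)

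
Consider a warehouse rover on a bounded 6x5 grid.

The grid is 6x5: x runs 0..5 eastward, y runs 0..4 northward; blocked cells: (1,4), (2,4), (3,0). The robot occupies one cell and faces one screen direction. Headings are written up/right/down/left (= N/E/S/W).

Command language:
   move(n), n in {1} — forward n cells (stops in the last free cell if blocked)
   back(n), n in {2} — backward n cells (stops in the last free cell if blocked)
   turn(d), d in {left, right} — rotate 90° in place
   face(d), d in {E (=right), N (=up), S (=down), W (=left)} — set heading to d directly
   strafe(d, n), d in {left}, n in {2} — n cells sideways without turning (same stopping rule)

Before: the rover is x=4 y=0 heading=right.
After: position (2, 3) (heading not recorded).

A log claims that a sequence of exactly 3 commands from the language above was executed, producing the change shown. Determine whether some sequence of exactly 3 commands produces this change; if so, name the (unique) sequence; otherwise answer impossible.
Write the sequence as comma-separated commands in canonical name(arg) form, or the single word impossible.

key: the second strafe(left, 2) is stopped early by the blocked cell at (2,4)
begin: x=4 y=0 heading=right
1. strafe(left, 2) → x=4 y=2 heading=right
2. back(2) → x=2 y=2 heading=right
3. strafe(left, 2) → x=2 y=3 heading=right
no other 3-command option fits: unique.

strafe(left, 2), back(2), strafe(left, 2)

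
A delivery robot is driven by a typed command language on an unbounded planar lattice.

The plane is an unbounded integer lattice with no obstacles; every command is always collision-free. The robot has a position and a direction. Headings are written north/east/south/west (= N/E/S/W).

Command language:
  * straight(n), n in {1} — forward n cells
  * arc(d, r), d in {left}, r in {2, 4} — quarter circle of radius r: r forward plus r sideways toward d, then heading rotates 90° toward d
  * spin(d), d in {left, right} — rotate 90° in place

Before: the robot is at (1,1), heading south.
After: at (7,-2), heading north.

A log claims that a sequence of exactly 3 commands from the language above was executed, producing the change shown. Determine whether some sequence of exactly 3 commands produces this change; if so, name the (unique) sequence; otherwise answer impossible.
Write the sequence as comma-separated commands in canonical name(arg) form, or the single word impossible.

key: cell and facing (now N) both changed — the 3 commands mix motion and turning
initial: at (1,1), heading south
step 1 (straight(1)): at (1,0), heading south
step 2 (arc(left, 4)): at (5,-4), heading east
step 3 (arc(left, 2)): at (7,-2), heading north
no other 3-command option fits: unique.

straight(1), arc(left, 4), arc(left, 2)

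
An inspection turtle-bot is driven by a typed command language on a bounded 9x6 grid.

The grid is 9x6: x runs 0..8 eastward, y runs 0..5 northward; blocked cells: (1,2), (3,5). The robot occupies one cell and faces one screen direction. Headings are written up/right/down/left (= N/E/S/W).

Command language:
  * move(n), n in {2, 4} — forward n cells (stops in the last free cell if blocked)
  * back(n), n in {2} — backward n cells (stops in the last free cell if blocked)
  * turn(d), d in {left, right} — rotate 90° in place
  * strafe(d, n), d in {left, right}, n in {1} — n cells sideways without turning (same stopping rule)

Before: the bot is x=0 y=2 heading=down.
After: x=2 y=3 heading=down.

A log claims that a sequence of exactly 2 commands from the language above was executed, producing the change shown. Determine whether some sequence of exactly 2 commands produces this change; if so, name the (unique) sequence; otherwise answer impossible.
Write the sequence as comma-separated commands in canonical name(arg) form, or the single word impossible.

all 49 sequences checked — none match.

impossible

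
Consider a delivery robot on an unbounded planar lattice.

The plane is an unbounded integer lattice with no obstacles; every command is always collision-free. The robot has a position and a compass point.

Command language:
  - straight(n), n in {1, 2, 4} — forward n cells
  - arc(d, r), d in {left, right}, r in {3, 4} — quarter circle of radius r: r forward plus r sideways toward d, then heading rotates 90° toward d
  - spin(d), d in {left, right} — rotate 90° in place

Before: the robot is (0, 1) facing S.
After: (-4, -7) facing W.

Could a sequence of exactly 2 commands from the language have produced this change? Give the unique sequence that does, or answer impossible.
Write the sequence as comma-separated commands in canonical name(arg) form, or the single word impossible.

key: order matters: swapping straight(4) and arc(right, 4) lands elsewhere
start: (0, 1) facing S
1. straight(4) → (0, -3) facing S
2. arc(right, 4) → (-4, -7) facing W
no other 2-command option fits: unique.

straight(4), arc(right, 4)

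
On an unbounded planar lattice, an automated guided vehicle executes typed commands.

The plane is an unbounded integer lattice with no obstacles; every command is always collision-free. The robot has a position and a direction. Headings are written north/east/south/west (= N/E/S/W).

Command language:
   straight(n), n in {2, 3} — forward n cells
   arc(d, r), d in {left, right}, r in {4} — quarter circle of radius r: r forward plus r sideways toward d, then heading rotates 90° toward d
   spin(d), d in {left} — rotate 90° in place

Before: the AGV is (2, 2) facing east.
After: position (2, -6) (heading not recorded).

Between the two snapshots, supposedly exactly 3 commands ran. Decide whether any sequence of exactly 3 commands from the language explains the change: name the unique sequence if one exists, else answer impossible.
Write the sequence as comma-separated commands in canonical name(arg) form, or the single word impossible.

arc(right, 4), arc(right, 4), spin(left)

key: order matters: swapping arc(right, 4) and spin(left) lands elsewhere
from: (2, 2) facing east
t=1 arc(right, 4) ⇒ (6, -2) facing south
t=2 arc(right, 4) ⇒ (2, -6) facing west
t=3 spin(left) ⇒ (2, -6) facing south
uniquely the one of 125 3-step routes that fits.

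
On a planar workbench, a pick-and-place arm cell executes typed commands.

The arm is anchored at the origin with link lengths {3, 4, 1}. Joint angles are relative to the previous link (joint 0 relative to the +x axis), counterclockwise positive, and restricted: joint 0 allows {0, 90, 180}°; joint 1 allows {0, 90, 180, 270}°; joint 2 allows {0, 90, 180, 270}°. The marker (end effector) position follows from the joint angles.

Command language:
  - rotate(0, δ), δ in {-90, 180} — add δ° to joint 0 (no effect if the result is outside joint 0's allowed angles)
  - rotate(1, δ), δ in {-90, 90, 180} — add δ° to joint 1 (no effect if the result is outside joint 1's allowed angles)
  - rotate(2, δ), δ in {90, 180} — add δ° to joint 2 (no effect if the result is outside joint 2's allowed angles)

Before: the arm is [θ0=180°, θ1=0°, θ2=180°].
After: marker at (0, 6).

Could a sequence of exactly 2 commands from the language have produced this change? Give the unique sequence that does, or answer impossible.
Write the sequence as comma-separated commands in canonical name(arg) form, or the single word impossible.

key: order matters: swapping rotate(0, -90) and rotate(0, 180) lands elsewhere
t0: [θ0=180°, θ1=0°, θ2=180°]
step 1 (rotate(0, -90)): [θ0=90°, θ1=0°, θ2=180°]
step 2 (rotate(0, 180)): [θ0=90°, θ1=0°, θ2=180°]
no rival 2-sequence matches.

rotate(0, -90), rotate(0, 180)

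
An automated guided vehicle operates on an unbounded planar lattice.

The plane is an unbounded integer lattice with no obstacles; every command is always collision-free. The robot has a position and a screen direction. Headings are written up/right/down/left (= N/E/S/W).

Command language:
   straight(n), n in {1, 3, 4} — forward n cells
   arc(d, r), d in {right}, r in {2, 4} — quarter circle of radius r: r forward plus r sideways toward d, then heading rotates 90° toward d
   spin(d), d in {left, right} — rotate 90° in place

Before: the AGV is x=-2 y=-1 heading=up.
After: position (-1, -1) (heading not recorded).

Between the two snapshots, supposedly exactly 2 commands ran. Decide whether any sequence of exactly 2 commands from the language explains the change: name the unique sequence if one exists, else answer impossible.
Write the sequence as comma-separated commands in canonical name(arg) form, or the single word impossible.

spin(right), straight(1)

key: running straight(1) before spin(right) would end elsewhere — order is forced
initial: x=-2 y=-1 heading=up
t=1 spin(right) ⇒ x=-2 y=-1 heading=right
t=2 straight(1) ⇒ x=-1 y=-1 heading=right
uniquely the one of 49 2-step routes that fits.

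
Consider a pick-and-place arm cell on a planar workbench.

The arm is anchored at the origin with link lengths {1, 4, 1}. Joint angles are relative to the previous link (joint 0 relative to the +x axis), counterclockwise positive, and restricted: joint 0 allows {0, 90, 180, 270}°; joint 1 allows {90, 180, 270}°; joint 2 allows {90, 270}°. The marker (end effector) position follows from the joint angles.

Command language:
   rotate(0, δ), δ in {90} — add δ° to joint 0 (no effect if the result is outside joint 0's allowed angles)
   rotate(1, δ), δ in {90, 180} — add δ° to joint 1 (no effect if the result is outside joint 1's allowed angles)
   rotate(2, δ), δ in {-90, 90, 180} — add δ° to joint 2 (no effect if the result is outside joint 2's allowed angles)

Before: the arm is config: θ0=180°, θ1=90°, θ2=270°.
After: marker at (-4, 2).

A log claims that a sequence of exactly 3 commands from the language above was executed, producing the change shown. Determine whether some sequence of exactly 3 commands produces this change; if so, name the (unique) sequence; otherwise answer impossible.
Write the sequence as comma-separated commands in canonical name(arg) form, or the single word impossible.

begin: config: θ0=180°, θ1=90°, θ2=270°
t=1 rotate(0, 90) ⇒ config: θ0=270°, θ1=90°, θ2=270°
t=2 rotate(0, 90) ⇒ config: θ0=0°, θ1=90°, θ2=270°
t=3 rotate(0, 90) ⇒ config: θ0=90°, θ1=90°, θ2=270°
no rival 3-sequence matches.

rotate(0, 90), rotate(0, 90), rotate(0, 90)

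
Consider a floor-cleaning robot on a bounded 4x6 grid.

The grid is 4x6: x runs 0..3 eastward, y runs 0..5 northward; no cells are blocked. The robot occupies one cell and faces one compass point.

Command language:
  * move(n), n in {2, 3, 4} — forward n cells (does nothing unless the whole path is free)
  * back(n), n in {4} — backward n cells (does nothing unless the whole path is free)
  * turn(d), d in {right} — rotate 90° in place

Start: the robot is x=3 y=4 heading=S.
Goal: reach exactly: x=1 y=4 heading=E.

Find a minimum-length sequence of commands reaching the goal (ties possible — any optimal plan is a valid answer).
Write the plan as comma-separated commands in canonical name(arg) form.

turn(right), move(2), turn(right), turn(right)

initial: x=3 y=4 heading=S
1. turn(right) → x=3 y=4 heading=W
2. move(2) → x=1 y=4 heading=W
3. turn(right) → x=1 y=4 heading=N
4. turn(right) → x=1 y=4 heading=E
minimal: 4 command(s), checked below 4.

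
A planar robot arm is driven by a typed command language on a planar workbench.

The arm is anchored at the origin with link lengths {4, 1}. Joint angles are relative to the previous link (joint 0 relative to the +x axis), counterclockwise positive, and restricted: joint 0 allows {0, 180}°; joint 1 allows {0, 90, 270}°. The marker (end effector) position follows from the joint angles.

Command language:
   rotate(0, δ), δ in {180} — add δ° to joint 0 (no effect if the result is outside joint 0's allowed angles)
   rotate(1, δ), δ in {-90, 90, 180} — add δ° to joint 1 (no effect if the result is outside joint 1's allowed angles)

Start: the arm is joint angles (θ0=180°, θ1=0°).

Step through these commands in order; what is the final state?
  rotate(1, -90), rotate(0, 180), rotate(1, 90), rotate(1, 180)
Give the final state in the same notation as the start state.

from: joint angles (θ0=180°, θ1=0°)
step 1 (rotate(1, -90)): joint angles (θ0=180°, θ1=270°)
step 2 (rotate(0, 180)): joint angles (θ0=0°, θ1=270°)
step 3 (rotate(1, 90)): joint angles (θ0=0°, θ1=0°)
step 4 (rotate(1, 180)): joint angles (θ0=0°, θ1=0°)

joint angles (θ0=0°, θ1=0°)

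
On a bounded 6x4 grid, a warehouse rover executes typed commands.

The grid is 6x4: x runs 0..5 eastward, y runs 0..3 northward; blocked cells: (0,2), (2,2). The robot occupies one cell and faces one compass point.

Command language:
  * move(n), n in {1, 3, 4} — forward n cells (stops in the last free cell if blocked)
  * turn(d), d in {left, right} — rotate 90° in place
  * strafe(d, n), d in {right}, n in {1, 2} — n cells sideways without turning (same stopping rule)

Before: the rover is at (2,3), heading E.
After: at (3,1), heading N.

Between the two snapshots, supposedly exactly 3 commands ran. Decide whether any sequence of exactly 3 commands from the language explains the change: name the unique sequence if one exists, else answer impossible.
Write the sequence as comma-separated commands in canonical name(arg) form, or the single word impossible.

move(1), strafe(right, 2), turn(left)

key: order matters: swapping move(1) and turn(left) lands elsewhere
initial: at (2,3), heading E
step 1 (move(1)): at (3,3), heading E
step 2 (strafe(right, 2)): at (3,1), heading E
step 3 (turn(left)): at (3,1), heading N
no rival 3-sequence matches.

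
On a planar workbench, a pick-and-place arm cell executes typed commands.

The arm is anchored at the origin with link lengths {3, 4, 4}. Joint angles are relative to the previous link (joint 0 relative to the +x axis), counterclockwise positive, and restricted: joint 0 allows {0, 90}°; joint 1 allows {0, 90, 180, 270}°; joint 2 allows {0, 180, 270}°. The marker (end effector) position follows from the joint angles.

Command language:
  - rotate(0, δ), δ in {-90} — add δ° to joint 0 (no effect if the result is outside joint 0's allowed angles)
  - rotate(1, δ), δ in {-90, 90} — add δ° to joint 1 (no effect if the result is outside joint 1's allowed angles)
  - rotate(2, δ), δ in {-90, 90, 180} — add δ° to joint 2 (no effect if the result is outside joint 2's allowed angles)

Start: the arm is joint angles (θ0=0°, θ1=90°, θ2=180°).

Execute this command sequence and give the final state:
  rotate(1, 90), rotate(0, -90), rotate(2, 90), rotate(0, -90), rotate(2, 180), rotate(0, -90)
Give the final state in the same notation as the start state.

joint angles (θ0=0°, θ1=180°, θ2=270°)

start: joint angles (θ0=0°, θ1=90°, θ2=180°)
[1] after rotate(1, 90): joint angles (θ0=0°, θ1=180°, θ2=180°)
[2] after rotate(0, -90): joint angles (θ0=0°, θ1=180°, θ2=180°)
[3] after rotate(2, 90): joint angles (θ0=0°, θ1=180°, θ2=270°)
[4] after rotate(0, -90): joint angles (θ0=0°, θ1=180°, θ2=270°)
[5] after rotate(2, 180): joint angles (θ0=0°, θ1=180°, θ2=270°)
[6] after rotate(0, -90): joint angles (θ0=0°, θ1=180°, θ2=270°)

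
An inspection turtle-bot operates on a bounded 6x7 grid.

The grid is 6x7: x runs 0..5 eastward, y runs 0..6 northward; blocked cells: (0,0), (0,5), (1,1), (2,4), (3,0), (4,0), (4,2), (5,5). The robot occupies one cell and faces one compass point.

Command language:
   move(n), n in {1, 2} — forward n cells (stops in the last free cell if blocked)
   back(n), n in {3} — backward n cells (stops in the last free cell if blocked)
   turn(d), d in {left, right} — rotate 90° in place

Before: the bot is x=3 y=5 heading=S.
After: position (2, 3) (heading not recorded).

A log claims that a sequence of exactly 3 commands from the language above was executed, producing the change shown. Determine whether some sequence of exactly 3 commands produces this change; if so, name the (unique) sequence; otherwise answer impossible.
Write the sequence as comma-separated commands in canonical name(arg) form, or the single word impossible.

move(2), turn(right), move(1)

key: running move(1) before move(2) would end elsewhere — order is forced
t0: x=3 y=5 heading=S
[1] after move(2): x=3 y=3 heading=S
[2] after turn(right): x=3 y=3 heading=W
[3] after move(1): x=2 y=3 heading=W
all 125 alternatives checked — unique.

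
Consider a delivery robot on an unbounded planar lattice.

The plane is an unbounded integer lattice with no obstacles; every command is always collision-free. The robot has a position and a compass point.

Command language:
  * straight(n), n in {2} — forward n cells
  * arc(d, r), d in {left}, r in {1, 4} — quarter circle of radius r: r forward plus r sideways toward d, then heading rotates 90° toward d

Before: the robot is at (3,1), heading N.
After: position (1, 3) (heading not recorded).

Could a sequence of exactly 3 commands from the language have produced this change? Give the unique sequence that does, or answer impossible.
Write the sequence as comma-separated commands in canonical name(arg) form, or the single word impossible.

key: order matters: swapping straight(2) and arc(left, 1) lands elsewhere
t0: at (3,1), heading N
t=1 straight(2) ⇒ at (3,3), heading N
t=2 arc(left, 1) ⇒ at (2,4), heading W
t=3 arc(left, 1) ⇒ at (1,3), heading S
all 27 alternatives checked — unique.

straight(2), arc(left, 1), arc(left, 1)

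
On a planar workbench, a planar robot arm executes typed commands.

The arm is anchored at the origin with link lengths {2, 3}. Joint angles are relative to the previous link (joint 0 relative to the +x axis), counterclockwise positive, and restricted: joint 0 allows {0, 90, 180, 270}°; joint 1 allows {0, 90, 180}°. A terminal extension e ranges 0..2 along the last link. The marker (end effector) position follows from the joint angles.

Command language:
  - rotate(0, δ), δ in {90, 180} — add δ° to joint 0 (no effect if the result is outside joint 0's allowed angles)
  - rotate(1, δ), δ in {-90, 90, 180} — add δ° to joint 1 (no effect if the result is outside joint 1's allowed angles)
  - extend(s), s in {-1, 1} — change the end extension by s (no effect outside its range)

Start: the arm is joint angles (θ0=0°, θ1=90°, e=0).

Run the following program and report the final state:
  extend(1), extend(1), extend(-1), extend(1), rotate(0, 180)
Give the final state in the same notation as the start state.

joint angles (θ0=180°, θ1=90°, e=2)

t0: joint angles (θ0=0°, θ1=90°, e=0)
[1] after extend(1): joint angles (θ0=0°, θ1=90°, e=1)
[2] after extend(1): joint angles (θ0=0°, θ1=90°, e=2)
[3] after extend(-1): joint angles (θ0=0°, θ1=90°, e=1)
[4] after extend(1): joint angles (θ0=0°, θ1=90°, e=2)
[5] after rotate(0, 180): joint angles (θ0=180°, θ1=90°, e=2)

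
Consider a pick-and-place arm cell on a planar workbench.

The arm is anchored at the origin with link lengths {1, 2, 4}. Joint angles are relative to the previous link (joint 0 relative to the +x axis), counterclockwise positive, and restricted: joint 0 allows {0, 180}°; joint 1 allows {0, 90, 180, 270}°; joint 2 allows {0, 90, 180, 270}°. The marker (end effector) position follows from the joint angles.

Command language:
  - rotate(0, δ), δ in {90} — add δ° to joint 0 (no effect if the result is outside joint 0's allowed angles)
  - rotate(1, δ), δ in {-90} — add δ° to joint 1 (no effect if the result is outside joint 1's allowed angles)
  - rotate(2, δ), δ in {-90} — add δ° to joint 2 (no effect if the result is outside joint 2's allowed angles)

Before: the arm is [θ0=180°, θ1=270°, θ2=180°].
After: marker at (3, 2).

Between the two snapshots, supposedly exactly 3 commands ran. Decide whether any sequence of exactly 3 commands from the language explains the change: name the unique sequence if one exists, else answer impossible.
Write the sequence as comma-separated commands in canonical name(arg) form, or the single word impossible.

rotate(2, -90), rotate(2, -90), rotate(2, -90)

from: [θ0=180°, θ1=270°, θ2=180°]
1. rotate(2, -90) → [θ0=180°, θ1=270°, θ2=90°]
2. rotate(2, -90) → [θ0=180°, θ1=270°, θ2=0°]
3. rotate(2, -90) → [θ0=180°, θ1=270°, θ2=270°]
uniquely the one of 27 3-step routes that fits.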